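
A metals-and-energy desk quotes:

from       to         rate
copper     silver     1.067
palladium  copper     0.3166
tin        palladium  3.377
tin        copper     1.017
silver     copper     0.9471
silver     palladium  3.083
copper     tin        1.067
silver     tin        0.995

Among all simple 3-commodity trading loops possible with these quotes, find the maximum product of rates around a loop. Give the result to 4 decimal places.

1.1408

copper→tin→palladium→copper: 1.067 × 3.377 × 0.3166 = 1.14079
copper→silver→tin→copper: 1.067 × 0.995 × 1.017 = 1.07971
copper→silver→palladium→copper: 1.067 × 3.083 × 0.3166 = 1.04148
Maximum is copper→tin→palladium→copper at 1.1408; arbitrage exists.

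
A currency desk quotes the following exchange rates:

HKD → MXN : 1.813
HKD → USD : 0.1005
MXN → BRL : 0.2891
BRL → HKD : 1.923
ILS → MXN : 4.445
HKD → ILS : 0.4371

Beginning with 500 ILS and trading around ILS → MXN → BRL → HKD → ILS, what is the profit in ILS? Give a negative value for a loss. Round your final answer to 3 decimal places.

500 ILS × 4.445 = 2222.5 MXN
2222.5 MXN × 0.2891 = 642.52475 BRL
642.52475 BRL × 1.923 = 1235.57509425 HKD
1235.57509425 HKD × 0.4371 = 540.069873696675 ILS
Net change: 540.069873696675 − 500 = 40.069873696675 ILS

40.070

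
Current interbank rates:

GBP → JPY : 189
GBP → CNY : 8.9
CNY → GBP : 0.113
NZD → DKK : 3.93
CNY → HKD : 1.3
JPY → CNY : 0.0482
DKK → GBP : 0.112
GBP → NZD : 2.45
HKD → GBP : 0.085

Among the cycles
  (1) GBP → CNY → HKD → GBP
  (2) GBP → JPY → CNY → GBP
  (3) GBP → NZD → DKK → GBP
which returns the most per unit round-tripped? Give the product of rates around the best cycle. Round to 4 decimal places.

1.0784

(1) 8.9 × 1.3 × 0.085 = 0.98345
(2) 189 × 0.0482 × 0.113 = 1.02941
(3) 2.45 × 3.93 × 0.112 = 1.07839
Highest is cycle (3) at 1.0784 (>1, arbitrage).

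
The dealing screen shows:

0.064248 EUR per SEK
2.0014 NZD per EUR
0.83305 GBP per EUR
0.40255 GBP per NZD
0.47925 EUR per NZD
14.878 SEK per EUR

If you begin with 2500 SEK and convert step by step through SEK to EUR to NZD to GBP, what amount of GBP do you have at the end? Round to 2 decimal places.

129.41

2500 SEK × 0.064248 = 160.62 EUR
160.62 EUR × 2.0014 = 321.464868 NZD
321.464868 NZD × 0.40255 = 129.4056826134 GBP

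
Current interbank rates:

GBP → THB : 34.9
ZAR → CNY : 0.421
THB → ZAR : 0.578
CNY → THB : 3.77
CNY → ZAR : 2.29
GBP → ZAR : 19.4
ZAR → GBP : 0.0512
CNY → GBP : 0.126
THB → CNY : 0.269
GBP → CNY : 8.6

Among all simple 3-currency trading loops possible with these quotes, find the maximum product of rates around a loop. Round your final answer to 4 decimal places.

1.1829

GBP→THB→CNY→GBP: 34.9 × 0.269 × 0.126 = 1.18290
ZAR→GBP→THB→ZAR: 0.0512 × 34.9 × 0.578 = 1.03282
ZAR→CNY→GBP→ZAR: 0.421 × 0.126 × 19.4 = 1.02909
ZAR→GBP→CNY→ZAR: 0.0512 × 8.6 × 2.29 = 1.00833
ZAR→CNY→THB→ZAR: 0.421 × 3.77 × 0.578 = 0.91738
Maximum is GBP→THB→CNY→GBP at 1.1829; arbitrage exists.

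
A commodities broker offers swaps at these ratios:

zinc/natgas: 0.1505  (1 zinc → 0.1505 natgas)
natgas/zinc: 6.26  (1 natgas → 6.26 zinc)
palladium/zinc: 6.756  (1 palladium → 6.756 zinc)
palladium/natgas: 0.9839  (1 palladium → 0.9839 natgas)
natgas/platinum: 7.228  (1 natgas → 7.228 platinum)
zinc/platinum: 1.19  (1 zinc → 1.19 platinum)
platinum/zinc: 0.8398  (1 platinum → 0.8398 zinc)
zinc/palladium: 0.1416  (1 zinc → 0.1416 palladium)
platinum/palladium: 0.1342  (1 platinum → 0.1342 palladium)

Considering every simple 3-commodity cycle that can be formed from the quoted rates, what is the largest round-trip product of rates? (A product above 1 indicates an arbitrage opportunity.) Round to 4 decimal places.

1.0789

palladium→zinc→platinum→palladium: 6.756 × 1.19 × 0.1342 = 1.07892
palladium→natgas→platinum→palladium: 0.9839 × 7.228 × 0.1342 = 0.95438
platinum→zinc→natgas→platinum: 0.8398 × 0.1505 × 7.228 = 0.91355
palladium→natgas→zinc→palladium: 0.9839 × 6.26 × 0.1416 = 0.87214
Maximum is palladium→zinc→platinum→palladium at 1.0789; arbitrage exists.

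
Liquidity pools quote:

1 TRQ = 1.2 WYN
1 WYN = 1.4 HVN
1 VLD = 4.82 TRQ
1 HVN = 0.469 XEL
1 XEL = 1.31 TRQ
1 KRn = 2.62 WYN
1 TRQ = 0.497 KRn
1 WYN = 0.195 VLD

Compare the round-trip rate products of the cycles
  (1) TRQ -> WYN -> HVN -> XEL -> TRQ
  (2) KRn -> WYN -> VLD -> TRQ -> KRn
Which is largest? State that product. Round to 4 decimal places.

(1) 1.2 × 1.4 × 0.469 × 1.31 = 1.03218
(2) 2.62 × 0.195 × 4.82 × 0.497 = 1.22388
Highest is cycle (2) at 1.2239 (>1, arbitrage).

1.2239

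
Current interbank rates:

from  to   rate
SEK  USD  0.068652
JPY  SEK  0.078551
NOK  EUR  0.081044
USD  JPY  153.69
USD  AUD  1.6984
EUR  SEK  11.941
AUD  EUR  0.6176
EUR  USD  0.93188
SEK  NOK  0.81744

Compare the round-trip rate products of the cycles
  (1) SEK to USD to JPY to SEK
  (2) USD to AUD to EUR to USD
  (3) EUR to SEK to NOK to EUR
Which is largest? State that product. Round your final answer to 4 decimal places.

(1) 0.068652 × 153.69 × 0.078551 = 0.82880
(2) 1.6984 × 0.6176 × 0.93188 = 0.97748
(3) 11.941 × 0.81744 × 0.081044 = 0.79107
Highest is cycle (2) at 0.9775 (≤1, no arbitrage).

0.9775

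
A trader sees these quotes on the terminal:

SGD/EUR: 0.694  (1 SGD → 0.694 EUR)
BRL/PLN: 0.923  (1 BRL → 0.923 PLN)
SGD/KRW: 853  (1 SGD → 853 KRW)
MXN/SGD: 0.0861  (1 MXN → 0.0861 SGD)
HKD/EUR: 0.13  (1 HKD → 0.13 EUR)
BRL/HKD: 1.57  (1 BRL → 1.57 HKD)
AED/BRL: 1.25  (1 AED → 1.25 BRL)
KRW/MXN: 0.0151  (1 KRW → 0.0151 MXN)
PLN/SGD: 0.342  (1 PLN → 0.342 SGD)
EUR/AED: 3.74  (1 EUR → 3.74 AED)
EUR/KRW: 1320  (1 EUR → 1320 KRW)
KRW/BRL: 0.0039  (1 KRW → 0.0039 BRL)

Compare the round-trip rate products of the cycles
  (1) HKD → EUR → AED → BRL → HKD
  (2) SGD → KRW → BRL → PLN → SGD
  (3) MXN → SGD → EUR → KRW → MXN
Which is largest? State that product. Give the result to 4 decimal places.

(1) 0.13 × 3.74 × 1.25 × 1.57 = 0.95417
(2) 853 × 0.0039 × 0.923 × 0.342 = 1.05013
(3) 0.0861 × 0.694 × 1320 × 0.0151 = 1.19100
Highest is cycle (3) at 1.1910 (>1, arbitrage).

1.1910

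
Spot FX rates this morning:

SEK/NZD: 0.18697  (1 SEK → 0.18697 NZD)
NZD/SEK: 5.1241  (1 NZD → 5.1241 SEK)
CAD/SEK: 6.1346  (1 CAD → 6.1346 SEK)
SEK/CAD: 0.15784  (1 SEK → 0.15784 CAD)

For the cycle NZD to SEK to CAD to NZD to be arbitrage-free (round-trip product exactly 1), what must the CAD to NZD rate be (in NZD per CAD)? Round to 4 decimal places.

1.2364

Known legs of the cycle: 5.1241 × 0.15784 = 0.808787944
For no arbitrage the full-cycle product must be 1, so the missing rate is 1 / 0.808787944 ≈ 1.236418.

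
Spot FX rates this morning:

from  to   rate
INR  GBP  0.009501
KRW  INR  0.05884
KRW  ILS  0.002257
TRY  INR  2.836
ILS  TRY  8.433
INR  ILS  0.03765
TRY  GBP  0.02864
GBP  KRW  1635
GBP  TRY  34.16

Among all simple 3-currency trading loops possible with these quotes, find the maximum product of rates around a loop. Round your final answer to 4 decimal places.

GBP→TRY→INR→GBP: 34.16 × 2.836 × 0.009501 = 0.92044
KRW→INR→GBP→KRW: 0.05884 × 0.009501 × 1635 = 0.91403
TRY→INR→ILS→TRY: 2.836 × 0.03765 × 8.433 = 0.90044
Maximum is GBP→TRY→INR→GBP at 0.9204; no arbitrage — every cycle loses value.

0.9204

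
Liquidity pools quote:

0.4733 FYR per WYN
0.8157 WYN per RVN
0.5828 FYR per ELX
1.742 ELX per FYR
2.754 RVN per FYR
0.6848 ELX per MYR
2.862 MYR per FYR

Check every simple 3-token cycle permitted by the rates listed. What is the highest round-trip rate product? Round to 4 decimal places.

ELX→FYR→MYR→ELX: 0.5828 × 2.862 × 0.6848 = 1.14223
FYR→RVN→WYN→FYR: 2.754 × 0.8157 × 0.4733 = 1.06324
Maximum is ELX→FYR→MYR→ELX at 1.1422; arbitrage exists.

1.1422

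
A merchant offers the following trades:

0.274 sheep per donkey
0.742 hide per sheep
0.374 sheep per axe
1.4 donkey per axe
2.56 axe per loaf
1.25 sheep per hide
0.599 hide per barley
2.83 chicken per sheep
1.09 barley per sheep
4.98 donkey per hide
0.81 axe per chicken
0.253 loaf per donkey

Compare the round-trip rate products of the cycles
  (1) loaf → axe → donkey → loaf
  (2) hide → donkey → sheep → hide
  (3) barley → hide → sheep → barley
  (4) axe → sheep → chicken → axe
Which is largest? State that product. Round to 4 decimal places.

(1) 2.56 × 1.4 × 0.253 = 0.90675
(2) 4.98 × 0.274 × 0.742 = 1.01247
(3) 0.599 × 1.25 × 1.09 = 0.81614
(4) 0.374 × 2.83 × 0.81 = 0.85732
Highest is cycle (2) at 1.0125 (>1, arbitrage).

1.0125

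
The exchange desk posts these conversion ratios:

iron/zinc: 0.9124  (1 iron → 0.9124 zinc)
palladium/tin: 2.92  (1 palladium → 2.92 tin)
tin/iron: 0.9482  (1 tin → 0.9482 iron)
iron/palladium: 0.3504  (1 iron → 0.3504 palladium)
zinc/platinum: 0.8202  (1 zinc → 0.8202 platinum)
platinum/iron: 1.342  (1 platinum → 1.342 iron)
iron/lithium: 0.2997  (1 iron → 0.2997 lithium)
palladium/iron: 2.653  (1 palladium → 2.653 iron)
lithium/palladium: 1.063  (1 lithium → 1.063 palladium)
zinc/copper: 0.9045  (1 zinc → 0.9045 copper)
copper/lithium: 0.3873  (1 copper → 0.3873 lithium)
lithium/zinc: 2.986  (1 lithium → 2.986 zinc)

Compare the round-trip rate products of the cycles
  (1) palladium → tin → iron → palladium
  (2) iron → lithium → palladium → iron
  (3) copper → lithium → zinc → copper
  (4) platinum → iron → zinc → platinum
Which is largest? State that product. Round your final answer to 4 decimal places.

1.0460

(1) 2.92 × 0.9482 × 0.3504 = 0.97017
(2) 0.2997 × 1.063 × 2.653 = 0.84520
(3) 0.3873 × 2.986 × 0.9045 = 1.04603
(4) 1.342 × 0.9124 × 0.8202 = 1.00429
Highest is cycle (3) at 1.0460 (>1, arbitrage).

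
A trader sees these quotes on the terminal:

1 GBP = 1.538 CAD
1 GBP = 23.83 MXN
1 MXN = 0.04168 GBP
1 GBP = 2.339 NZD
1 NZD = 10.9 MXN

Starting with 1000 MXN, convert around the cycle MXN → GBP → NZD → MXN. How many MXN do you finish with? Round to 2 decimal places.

1062.64

1000 MXN × 0.04168 = 41.68 GBP
41.68 GBP × 2.339 = 97.48952 NZD
97.48952 NZD × 10.9 = 1062.635768 MXN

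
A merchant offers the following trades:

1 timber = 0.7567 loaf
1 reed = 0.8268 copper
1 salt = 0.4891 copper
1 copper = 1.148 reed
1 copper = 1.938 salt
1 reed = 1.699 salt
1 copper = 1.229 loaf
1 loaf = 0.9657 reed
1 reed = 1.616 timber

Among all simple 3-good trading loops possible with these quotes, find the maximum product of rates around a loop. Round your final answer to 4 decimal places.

1.1809

loaf→reed→timber→loaf: 0.9657 × 1.616 × 0.7567 = 1.18088
copper→loaf→reed→copper: 1.229 × 0.9657 × 0.8268 = 0.98128
copper→reed→salt→copper: 1.148 × 1.699 × 0.4891 = 0.95397
Maximum is loaf→reed→timber→loaf at 1.1809; arbitrage exists.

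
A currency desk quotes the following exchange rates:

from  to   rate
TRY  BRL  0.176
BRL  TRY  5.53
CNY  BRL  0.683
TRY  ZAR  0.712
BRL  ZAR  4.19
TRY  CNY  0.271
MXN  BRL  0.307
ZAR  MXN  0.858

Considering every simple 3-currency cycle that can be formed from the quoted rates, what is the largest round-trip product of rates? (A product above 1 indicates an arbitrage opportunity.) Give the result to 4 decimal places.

MXN→BRL→ZAR→MXN: 0.307 × 4.19 × 0.858 = 1.10367
CNY→BRL→TRY→CNY: 0.683 × 5.53 × 0.271 = 1.02356
Maximum is MXN→BRL→ZAR→MXN at 1.1037; arbitrage exists.

1.1037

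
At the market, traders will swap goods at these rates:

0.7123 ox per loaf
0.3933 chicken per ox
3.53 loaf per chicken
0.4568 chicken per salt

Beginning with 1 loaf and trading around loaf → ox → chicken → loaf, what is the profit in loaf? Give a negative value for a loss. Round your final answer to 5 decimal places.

1 loaf × 0.7123 = 0.7123 ox
0.7123 ox × 0.3933 = 0.28014759 chicken
0.28014759 chicken × 3.53 = 0.9889209927 loaf
Net change: 0.9889209927 − 1 = -0.0110790073 loaf

-0.01108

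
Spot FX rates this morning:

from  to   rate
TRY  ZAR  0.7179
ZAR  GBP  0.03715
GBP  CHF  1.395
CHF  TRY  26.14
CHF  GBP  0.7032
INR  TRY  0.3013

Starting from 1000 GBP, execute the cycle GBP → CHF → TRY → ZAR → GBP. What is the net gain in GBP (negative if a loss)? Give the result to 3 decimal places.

1000 GBP × 1.395 = 1395 CHF
1395 CHF × 26.14 = 36465.3 TRY
36465.3 TRY × 0.7179 = 26178.43887 ZAR
26178.43887 ZAR × 0.03715 = 972.5290040205 GBP
Net change: 972.5290040205 − 1000 = -27.4709959795 GBP

-27.471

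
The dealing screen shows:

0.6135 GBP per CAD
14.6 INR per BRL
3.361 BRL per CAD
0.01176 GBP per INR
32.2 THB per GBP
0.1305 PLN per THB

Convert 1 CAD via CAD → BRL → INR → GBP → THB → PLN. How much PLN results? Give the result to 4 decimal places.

2.4249

1 CAD × 3.361 = 3.361 BRL
3.361 BRL × 14.6 = 49.0706 INR
49.0706 INR × 0.01176 = 0.577070256 GBP
0.577070256 GBP × 32.2 = 18.5816622432 THB
18.5816622432 THB × 0.1305 = 2.4249069227376 PLN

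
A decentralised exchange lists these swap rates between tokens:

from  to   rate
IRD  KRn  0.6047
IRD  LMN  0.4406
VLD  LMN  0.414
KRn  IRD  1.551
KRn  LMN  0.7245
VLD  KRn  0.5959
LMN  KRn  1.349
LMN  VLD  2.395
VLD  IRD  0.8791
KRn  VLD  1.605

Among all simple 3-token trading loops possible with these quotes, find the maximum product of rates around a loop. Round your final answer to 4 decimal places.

KRn→LMN→VLD→KRn: 0.7245 × 2.395 × 0.5959 = 1.03399
IRD→LMN→VLD→IRD: 0.4406 × 2.395 × 0.8791 = 0.92766
KRn→IRD→LMN→KRn: 1.551 × 0.4406 × 1.349 = 0.92187
KRn→VLD→LMN→KRn: 1.605 × 0.414 × 1.349 = 0.89637
KRn→VLD→IRD→KRn: 1.605 × 0.8791 × 0.6047 = 0.85320
Maximum is KRn→LMN→VLD→KRn at 1.0340; arbitrage exists.

1.0340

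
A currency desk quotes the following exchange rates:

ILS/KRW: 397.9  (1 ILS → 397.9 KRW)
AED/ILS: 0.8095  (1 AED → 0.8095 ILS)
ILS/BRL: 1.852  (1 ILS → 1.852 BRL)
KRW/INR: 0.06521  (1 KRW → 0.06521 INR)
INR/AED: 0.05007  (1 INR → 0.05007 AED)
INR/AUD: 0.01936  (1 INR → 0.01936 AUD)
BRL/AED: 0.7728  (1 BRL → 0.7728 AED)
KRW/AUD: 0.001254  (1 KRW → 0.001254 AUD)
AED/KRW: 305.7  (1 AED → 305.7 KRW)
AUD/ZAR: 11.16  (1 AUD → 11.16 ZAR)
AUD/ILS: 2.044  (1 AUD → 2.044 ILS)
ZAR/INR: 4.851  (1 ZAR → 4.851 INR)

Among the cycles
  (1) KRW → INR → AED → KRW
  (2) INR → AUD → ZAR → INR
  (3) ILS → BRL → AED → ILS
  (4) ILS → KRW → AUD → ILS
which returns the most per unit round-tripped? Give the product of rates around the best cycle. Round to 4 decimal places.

1.1586

(1) 0.06521 × 0.05007 × 305.7 = 0.99813
(2) 0.01936 × 11.16 × 4.851 = 1.04810
(3) 1.852 × 0.7728 × 0.8095 = 1.15858
(4) 397.9 × 0.001254 × 2.044 = 1.01989
Highest is cycle (3) at 1.1586 (>1, arbitrage).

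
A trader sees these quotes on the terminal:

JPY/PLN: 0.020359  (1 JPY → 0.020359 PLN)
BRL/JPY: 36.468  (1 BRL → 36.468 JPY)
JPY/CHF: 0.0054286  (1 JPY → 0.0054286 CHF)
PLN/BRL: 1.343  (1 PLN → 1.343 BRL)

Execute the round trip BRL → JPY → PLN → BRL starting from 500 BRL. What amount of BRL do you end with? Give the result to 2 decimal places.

500 BRL × 36.468 = 18234 JPY
18234 JPY × 0.020359 = 371.226006 PLN
371.226006 PLN × 1.343 = 498.556526058 BRL

498.56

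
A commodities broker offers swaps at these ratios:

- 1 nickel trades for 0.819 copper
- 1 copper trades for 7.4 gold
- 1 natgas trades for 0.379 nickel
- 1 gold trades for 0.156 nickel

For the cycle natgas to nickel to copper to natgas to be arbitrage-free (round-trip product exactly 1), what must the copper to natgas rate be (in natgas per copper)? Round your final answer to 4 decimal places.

Known legs of the cycle: 0.379 × 0.819 = 0.310401
For no arbitrage the full-cycle product must be 1, so the missing rate is 1 / 0.310401 ≈ 3.221639.

3.2216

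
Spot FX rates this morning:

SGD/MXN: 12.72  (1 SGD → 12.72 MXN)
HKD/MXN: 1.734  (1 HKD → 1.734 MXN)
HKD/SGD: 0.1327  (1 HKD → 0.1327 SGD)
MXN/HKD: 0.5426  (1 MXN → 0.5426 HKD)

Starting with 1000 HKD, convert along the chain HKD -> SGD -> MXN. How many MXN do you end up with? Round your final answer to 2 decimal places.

1000 HKD × 0.1327 = 132.7 SGD
132.7 SGD × 12.72 = 1687.944 MXN

1687.94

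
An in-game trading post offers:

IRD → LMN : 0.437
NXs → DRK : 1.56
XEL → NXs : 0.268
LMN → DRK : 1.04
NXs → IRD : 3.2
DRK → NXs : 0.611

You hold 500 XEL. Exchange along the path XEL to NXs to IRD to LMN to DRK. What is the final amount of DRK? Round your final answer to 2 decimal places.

194.88

500 XEL × 0.268 = 134 NXs
134 NXs × 3.2 = 428.8 IRD
428.8 IRD × 0.437 = 187.3856 LMN
187.3856 LMN × 1.04 = 194.881024 DRK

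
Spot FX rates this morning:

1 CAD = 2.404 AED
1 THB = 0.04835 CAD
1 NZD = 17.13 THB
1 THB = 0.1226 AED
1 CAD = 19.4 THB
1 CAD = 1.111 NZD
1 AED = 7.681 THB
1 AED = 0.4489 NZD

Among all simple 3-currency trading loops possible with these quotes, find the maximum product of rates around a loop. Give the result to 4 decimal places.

0.9428

NZD→THB→AED→NZD: 17.13 × 0.1226 × 0.4489 = 0.94275
NZD→THB→CAD→NZD: 17.13 × 0.04835 × 1.111 = 0.92017
THB→CAD→AED→THB: 0.04835 × 2.404 × 7.681 = 0.89279
Maximum is NZD→THB→AED→NZD at 0.9428; no arbitrage — every cycle loses value.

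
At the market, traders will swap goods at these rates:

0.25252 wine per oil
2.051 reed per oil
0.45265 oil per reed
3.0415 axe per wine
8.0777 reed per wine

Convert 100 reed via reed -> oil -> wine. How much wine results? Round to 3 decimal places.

100 reed × 0.45265 = 45.265 oil
45.265 oil × 0.25252 = 11.4303178 wine

11.430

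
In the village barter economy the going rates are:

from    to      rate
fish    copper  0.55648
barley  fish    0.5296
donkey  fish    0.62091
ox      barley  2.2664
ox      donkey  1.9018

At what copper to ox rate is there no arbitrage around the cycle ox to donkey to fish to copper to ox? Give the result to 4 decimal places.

Known legs of the cycle: 1.9018 × 0.62091 × 0.55648 = 0.65711753711424
For no arbitrage the full-cycle product must be 1, so the missing rate is 1 / 0.65711753711424 ≈ 1.521798.

1.5218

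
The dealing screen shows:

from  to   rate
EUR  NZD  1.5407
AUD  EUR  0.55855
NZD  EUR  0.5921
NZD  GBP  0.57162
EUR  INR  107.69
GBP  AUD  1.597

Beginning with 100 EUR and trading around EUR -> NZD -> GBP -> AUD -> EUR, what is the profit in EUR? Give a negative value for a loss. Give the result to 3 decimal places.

100 EUR × 1.5407 = 154.07 NZD
154.07 NZD × 0.57162 = 88.0694934 GBP
88.0694934 GBP × 1.597 = 140.6469809598 AUD
140.6469809598 AUD × 0.55855 = 78.55837121509629 EUR
Net change: 78.55837121509629 − 100 = -21.44162878490371 EUR

-21.442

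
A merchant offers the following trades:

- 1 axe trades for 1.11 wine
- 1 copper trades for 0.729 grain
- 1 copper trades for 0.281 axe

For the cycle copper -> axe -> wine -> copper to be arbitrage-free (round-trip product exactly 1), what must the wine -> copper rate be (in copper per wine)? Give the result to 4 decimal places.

Known legs of the cycle: 0.281 × 1.11 = 0.31191
For no arbitrage the full-cycle product must be 1, so the missing rate is 1 / 0.31191 ≈ 3.206053.

3.2061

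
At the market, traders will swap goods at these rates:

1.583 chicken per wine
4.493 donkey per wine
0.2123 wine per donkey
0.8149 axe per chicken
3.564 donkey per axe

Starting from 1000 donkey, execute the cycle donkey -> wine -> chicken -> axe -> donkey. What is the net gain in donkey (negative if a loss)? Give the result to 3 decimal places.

1000 donkey × 0.2123 = 212.3 wine
212.3 wine × 1.583 = 336.0709 chicken
336.0709 chicken × 0.8149 = 273.86417641 axe
273.86417641 axe × 3.564 = 976.05192472524 donkey
Net change: 976.05192472524 − 1000 = -23.94807527476 donkey

-23.948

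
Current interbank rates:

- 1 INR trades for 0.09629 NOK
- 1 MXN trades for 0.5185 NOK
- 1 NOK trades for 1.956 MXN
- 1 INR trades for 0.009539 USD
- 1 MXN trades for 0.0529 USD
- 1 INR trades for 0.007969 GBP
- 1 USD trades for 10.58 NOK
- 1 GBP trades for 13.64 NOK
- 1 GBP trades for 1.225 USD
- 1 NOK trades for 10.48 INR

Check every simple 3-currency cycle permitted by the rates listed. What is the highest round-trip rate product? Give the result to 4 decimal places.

1.1391

GBP→NOK→INR→GBP: 13.64 × 10.48 × 0.007969 = 1.13915
USD→NOK→MXN→USD: 10.58 × 1.956 × 0.0529 = 1.09474
USD→NOK→INR→USD: 10.58 × 10.48 × 0.009539 = 1.05767
Maximum is GBP→NOK→INR→GBP at 1.1391; arbitrage exists.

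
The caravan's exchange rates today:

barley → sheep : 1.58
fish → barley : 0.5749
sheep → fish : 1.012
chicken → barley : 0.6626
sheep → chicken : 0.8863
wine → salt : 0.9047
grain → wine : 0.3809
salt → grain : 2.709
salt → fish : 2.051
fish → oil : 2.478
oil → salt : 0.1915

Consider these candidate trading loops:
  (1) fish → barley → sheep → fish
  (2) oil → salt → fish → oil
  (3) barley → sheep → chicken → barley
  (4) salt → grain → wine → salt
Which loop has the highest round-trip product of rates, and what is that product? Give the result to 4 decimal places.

0.9733

(1) 0.5749 × 1.58 × 1.012 = 0.91924
(2) 0.1915 × 2.051 × 2.478 = 0.97328
(3) 1.58 × 0.8863 × 0.6626 = 0.92787
(4) 2.709 × 0.3809 × 0.9047 = 0.93352
Highest is cycle (2) at 0.9733 (≤1, no arbitrage).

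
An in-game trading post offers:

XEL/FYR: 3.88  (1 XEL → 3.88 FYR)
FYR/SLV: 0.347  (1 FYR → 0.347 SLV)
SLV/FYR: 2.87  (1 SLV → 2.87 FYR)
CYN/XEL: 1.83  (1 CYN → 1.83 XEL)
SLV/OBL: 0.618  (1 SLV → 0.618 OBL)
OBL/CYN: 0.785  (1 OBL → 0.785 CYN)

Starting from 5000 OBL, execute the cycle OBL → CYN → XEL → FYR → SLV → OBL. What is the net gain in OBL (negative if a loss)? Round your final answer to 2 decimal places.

976.41

5000 OBL × 0.785 = 3925 CYN
3925 CYN × 1.83 = 7182.75 XEL
7182.75 XEL × 3.88 = 27869.07 FYR
27869.07 FYR × 0.347 = 9670.56729 SLV
9670.56729 SLV × 0.618 = 5976.41058522 OBL
Net change: 5976.41058522 − 5000 = 976.41058522 OBL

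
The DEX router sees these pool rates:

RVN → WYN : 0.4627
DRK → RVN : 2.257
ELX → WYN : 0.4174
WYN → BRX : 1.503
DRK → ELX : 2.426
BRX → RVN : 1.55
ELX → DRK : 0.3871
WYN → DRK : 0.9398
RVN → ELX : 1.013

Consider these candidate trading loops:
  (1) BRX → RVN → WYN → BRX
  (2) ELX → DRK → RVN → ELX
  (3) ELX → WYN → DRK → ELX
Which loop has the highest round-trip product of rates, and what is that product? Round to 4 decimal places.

(1) 1.55 × 0.4627 × 1.503 = 1.07793
(2) 0.3871 × 2.257 × 1.013 = 0.88504
(3) 0.4174 × 0.9398 × 2.426 = 0.95165
Highest is cycle (1) at 1.0779 (>1, arbitrage).

1.0779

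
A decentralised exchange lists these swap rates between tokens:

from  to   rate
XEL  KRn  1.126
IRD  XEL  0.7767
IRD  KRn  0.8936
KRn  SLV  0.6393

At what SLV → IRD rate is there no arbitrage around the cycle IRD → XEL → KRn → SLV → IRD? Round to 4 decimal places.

Known legs of the cycle: 0.7767 × 1.126 × 0.6393 = 0.55910889306
For no arbitrage the full-cycle product must be 1, so the missing rate is 1 / 0.55910889306 ≈ 1.788560.

1.7886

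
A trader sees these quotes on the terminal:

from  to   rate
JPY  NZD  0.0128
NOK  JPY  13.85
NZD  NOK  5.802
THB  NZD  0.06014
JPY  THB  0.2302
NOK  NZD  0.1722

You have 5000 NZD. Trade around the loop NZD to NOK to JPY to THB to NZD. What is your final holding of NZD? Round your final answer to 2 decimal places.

5000 NZD × 5.802 = 29010 NOK
29010 NOK × 13.85 = 401788.5 JPY
401788.5 JPY × 0.2302 = 92491.7127 THB
92491.7127 THB × 0.06014 = 5562.451601778 NZD

5562.45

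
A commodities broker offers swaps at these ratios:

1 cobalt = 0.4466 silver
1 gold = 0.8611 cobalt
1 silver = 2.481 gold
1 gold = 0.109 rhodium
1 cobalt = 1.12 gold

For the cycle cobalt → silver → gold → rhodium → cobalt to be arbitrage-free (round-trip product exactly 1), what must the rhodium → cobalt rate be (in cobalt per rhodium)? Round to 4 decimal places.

8.2800

Known legs of the cycle: 0.4466 × 2.481 × 0.109 = 0.1207735914
For no arbitrage the full-cycle product must be 1, so the missing rate is 1 / 0.1207735914 ≈ 8.279956.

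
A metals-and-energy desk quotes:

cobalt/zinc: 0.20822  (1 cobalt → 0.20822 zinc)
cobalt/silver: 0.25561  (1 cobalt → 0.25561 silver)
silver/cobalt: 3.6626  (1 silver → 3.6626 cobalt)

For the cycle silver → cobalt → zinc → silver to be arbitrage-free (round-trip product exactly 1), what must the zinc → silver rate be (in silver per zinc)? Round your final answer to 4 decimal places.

1.3113

Known legs of the cycle: 3.6626 × 0.20822 = 0.762626572
For no arbitrage the full-cycle product must be 1, so the missing rate is 1 / 0.762626572 ≈ 1.311258.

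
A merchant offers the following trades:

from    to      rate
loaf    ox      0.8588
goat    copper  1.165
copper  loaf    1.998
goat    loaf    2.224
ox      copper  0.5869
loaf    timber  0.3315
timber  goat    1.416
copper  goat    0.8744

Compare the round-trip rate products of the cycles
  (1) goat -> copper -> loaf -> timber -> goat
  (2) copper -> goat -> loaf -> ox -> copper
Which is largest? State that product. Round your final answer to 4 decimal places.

1.0926

(1) 1.165 × 1.998 × 0.3315 × 1.416 = 1.09262
(2) 0.8744 × 2.224 × 0.8588 × 0.5869 = 0.98017
Highest is cycle (1) at 1.0926 (>1, arbitrage).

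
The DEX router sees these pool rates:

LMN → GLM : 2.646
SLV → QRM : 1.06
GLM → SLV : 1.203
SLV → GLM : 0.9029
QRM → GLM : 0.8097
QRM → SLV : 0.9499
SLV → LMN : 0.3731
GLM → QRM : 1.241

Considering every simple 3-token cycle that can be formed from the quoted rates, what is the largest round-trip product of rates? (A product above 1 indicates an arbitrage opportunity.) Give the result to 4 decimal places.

1.1876

SLV→LMN→GLM→SLV: 0.3731 × 2.646 × 1.203 = 1.18763
SLV→GLM→QRM→SLV: 0.9029 × 1.241 × 0.9499 = 1.06436
SLV→QRM→GLM→SLV: 1.06 × 0.8097 × 1.203 = 1.03251
Maximum is SLV→LMN→GLM→SLV at 1.1876; arbitrage exists.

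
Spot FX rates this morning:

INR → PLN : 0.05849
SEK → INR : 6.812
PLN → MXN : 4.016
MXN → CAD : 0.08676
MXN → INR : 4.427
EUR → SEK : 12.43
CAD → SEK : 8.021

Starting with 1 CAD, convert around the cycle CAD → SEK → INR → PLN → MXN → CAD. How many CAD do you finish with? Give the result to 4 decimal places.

1 CAD × 8.021 = 8.021 SEK
8.021 SEK × 6.812 = 54.639052 INR
54.639052 INR × 0.05849 = 3.19583815148 PLN
3.19583815148 PLN × 4.016 = 12.83448601634368 MXN
12.83448601634368 MXN × 0.08676 = 1.1135200067779776768 CAD

1.1135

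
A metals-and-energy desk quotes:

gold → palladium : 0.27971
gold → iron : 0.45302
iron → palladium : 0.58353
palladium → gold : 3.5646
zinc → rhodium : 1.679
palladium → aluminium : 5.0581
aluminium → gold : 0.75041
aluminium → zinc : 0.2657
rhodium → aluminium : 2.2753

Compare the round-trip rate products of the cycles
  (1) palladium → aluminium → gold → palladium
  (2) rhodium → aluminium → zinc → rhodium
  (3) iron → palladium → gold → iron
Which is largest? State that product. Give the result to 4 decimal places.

1.0617

(1) 5.0581 × 0.75041 × 0.27971 = 1.06168
(2) 2.2753 × 0.2657 × 1.679 = 1.01503
(3) 0.58353 × 3.5646 × 0.45302 = 0.94230
Highest is cycle (1) at 1.0617 (>1, arbitrage).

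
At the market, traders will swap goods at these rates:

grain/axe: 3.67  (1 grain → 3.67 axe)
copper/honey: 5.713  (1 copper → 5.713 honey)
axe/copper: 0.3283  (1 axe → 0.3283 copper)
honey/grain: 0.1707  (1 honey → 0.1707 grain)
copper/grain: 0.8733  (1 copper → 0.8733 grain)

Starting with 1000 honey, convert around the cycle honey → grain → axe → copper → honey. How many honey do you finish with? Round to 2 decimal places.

1174.99

1000 honey × 0.1707 = 170.7 grain
170.7 grain × 3.67 = 626.469 axe
626.469 axe × 0.3283 = 205.6697727 copper
205.6697727 copper × 5.713 = 1174.9914114351 honey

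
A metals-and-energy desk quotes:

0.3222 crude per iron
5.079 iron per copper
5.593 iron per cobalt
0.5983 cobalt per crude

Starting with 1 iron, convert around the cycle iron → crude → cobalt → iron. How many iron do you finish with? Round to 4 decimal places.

1 iron × 0.3222 = 0.3222 crude
0.3222 crude × 0.5983 = 0.19277226 cobalt
0.19277226 cobalt × 5.593 = 1.07817525018 iron

1.0782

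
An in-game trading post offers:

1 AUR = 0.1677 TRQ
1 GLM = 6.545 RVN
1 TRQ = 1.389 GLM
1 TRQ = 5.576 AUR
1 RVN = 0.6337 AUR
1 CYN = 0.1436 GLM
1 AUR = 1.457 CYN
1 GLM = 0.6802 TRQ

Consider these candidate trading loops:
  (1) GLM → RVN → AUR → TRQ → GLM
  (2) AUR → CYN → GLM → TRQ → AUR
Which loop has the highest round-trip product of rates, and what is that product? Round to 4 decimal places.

(1) 6.545 × 0.6337 × 0.1677 × 1.389 = 0.96611
(2) 1.457 × 0.1436 × 0.6802 × 5.576 = 0.79355
Highest is cycle (1) at 0.9661 (≤1, no arbitrage).

0.9661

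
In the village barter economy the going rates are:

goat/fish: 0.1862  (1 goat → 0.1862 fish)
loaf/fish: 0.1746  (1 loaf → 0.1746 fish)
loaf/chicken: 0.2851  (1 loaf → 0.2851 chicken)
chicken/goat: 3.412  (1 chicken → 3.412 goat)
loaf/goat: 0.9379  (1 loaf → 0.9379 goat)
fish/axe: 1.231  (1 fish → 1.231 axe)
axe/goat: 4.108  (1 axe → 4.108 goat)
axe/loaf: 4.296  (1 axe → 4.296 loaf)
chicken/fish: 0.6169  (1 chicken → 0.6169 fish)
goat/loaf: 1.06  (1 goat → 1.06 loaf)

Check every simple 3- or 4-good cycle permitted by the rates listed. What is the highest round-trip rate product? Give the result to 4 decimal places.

goat→loaf→chicken→goat: 1.06 × 0.2851 × 3.412 = 1.03113
axe→goat→fish→axe: 4.108 × 0.1862 × 1.231 = 0.94160
axe→goat→loaf→fish→axe: 4.108 × 1.06 × 0.1746 × 1.231 = 0.93592
axe→loaf→chicken→fish→axe: 4.296 × 0.2851 × 0.6169 × 1.231 = 0.93011
axe→loaf→goat→fish→axe: 4.296 × 0.9379 × 0.1862 × 1.231 = 0.92355
axe→loaf→fish→axe: 4.296 × 0.1746 × 1.231 = 0.92335
Maximum is goat→loaf→chicken→goat at 1.0311; arbitrage exists.

1.0311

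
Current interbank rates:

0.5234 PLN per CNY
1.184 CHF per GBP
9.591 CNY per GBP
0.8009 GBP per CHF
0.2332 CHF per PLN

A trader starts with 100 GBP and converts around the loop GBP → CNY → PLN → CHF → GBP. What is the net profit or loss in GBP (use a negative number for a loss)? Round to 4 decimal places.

100 GBP × 9.591 = 959.1 CNY
959.1 CNY × 0.5234 = 501.99294 PLN
501.99294 PLN × 0.2332 = 117.064753608 CHF
117.064753608 CHF × 0.8009 = 93.7571611646472 GBP
Net change: 93.7571611646472 − 100 = -6.2428388353528 GBP

-6.2428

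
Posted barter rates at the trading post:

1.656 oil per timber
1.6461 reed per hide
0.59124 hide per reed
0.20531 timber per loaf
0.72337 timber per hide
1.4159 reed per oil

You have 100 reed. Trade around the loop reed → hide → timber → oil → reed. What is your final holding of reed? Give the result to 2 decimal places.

100 reed × 0.59124 = 59.124 hide
59.124 hide × 0.72337 = 42.76852788 timber
42.76852788 timber × 1.656 = 70.82468216928 oil
70.82468216928 oil × 1.4159 = 100.280667483483552 reed

100.28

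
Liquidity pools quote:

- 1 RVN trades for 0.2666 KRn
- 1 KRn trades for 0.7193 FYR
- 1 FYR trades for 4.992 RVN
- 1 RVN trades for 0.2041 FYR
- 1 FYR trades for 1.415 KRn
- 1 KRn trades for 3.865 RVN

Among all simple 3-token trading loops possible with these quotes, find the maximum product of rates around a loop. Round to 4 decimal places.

KRn→RVN→FYR→KRn: 3.865 × 0.2041 × 1.415 = 1.11622
KRn→FYR→RVN→KRn: 0.7193 × 4.992 × 0.2666 = 0.95729
Maximum is KRn→RVN→FYR→KRn at 1.1162; arbitrage exists.

1.1162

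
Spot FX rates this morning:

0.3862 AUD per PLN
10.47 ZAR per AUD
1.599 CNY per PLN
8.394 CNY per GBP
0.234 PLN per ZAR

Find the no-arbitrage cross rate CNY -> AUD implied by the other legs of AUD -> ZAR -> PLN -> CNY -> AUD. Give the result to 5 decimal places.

Known legs of the cycle: 10.47 × 0.234 × 1.599 = 3.91751802
For no arbitrage the full-cycle product must be 1, so the missing rate is 1 / 3.91751802 ≈ 0.2552637.

0.25526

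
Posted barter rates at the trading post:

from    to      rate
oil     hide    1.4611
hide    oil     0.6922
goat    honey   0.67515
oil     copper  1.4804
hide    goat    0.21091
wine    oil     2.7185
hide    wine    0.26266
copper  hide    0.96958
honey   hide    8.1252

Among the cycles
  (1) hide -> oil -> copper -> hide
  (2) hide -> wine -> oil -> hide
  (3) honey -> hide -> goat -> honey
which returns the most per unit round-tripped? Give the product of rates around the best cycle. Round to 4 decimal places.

1.1570

(1) 0.6922 × 1.4804 × 0.96958 = 0.99356
(2) 0.26266 × 2.7185 × 1.4611 = 1.04329
(3) 8.1252 × 0.21091 × 0.67515 = 1.15700
Highest is cycle (3) at 1.1570 (>1, arbitrage).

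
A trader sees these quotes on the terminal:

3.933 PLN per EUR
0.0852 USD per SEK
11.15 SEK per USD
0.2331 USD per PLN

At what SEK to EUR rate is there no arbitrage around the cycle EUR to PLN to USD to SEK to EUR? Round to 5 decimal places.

Known legs of the cycle: 3.933 × 0.2331 × 11.15 = 10.222122645
For no arbitrage the full-cycle product must be 1, so the missing rate is 1 / 10.222122645 ≈ 0.0978270.

0.09783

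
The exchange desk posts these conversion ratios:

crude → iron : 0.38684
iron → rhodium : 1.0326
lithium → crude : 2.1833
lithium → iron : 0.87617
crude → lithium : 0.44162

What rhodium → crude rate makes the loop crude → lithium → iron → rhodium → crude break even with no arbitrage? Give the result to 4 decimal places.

2.5028

Known legs of the cycle: 0.44162 × 0.87617 × 1.0326 = 0.39954825017004
For no arbitrage the full-cycle product must be 1, so the missing rate is 1 / 0.39954825017004 ≈ 2.502827.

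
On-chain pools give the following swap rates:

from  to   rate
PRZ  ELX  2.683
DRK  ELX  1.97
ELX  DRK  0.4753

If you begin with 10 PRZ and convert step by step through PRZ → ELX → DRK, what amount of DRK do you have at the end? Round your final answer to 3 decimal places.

12.752

10 PRZ × 2.683 = 26.83 ELX
26.83 ELX × 0.4753 = 12.752299 DRK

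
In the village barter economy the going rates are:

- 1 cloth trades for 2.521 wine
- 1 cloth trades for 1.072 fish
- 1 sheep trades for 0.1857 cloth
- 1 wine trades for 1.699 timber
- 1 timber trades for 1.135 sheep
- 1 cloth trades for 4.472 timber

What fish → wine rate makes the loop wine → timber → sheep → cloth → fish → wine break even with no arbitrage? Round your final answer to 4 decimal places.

Known legs of the cycle: 1.699 × 1.135 × 0.1857 × 1.072 = 0.383880391896
For no arbitrage the full-cycle product must be 1, so the missing rate is 1 / 0.383880391896 ≈ 2.604978.

2.6050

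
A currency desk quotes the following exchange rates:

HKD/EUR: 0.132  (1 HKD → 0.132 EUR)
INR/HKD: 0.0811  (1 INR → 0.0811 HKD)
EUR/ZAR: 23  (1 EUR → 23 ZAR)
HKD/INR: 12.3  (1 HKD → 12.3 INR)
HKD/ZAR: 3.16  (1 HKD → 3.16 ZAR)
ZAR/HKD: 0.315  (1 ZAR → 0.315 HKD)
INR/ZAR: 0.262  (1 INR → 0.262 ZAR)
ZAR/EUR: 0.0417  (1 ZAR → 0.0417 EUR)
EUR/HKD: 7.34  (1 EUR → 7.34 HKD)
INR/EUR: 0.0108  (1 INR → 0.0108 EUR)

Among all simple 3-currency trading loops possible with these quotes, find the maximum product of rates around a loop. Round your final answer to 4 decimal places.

1.0151

INR→ZAR→HKD→INR: 0.262 × 0.315 × 12.3 = 1.01512
INR→EUR→HKD→INR: 0.0108 × 7.34 × 12.3 = 0.97505
HKD→ZAR→EUR→HKD: 3.16 × 0.0417 × 7.34 = 0.96721
HKD→EUR→ZAR→HKD: 0.132 × 23 × 0.315 = 0.95634
Maximum is INR→ZAR→HKD→INR at 1.0151; arbitrage exists.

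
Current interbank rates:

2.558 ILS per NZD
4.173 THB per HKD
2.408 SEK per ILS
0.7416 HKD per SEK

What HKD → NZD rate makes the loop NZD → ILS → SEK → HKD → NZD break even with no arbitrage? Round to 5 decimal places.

0.21891

Known legs of the cycle: 2.558 × 2.408 × 0.7416 = 4.5680068224
For no arbitrage the full-cycle product must be 1, so the missing rate is 1 / 4.5680068224 ≈ 0.2189139.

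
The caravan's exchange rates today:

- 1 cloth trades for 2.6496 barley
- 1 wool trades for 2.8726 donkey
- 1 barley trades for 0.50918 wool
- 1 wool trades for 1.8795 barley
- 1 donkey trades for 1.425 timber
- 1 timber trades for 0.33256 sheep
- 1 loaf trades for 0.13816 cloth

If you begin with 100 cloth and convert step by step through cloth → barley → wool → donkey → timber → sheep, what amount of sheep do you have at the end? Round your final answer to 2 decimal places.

100 cloth × 2.6496 = 264.96 barley
264.96 barley × 0.50918 = 134.9123328 wool
134.9123328 wool × 2.8726 = 387.54916720128 donkey
387.54916720128 donkey × 1.425 = 552.257563261824 timber
552.257563261824 timber × 0.33256 = 183.65877523835218944 sheep

183.66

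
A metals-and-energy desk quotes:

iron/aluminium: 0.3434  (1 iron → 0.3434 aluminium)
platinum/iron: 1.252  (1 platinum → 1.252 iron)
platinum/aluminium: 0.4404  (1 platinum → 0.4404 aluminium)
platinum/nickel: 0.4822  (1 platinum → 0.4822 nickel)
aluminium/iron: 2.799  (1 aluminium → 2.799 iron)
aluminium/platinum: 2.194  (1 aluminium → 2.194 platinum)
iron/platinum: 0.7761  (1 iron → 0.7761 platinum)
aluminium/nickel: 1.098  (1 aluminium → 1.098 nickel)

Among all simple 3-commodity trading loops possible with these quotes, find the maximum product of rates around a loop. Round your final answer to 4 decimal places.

0.9567

platinum→aluminium→iron→platinum: 0.4404 × 2.799 × 0.7761 = 0.95668
platinum→iron→aluminium→platinum: 1.252 × 0.3434 × 2.194 = 0.94328
Maximum is platinum→aluminium→iron→platinum at 0.9567; no arbitrage — every cycle loses value.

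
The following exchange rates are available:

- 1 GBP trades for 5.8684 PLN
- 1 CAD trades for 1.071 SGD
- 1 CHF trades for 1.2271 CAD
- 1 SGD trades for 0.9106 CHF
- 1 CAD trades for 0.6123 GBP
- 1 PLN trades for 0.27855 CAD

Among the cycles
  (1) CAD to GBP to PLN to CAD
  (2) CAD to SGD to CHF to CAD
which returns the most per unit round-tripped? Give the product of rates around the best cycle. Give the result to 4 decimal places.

1.1967

(1) 0.6123 × 5.8684 × 0.27855 = 1.00089
(2) 1.071 × 0.9106 × 1.2271 = 1.19673
Highest is cycle (2) at 1.1967 (>1, arbitrage).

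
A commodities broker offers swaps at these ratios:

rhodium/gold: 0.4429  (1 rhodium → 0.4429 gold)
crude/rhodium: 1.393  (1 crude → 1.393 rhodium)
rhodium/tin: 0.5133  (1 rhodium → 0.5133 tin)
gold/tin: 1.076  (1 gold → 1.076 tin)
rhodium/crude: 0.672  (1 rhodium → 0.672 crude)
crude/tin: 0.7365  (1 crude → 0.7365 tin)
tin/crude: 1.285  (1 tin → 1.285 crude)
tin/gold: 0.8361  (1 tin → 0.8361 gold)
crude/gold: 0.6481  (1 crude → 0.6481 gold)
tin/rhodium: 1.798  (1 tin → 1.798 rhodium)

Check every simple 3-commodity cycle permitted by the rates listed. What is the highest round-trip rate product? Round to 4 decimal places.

crude→rhodium→tin→crude: 1.393 × 0.5133 × 1.285 = 0.91881
crude→gold→tin→crude: 0.6481 × 1.076 × 1.285 = 0.89610
crude→tin→rhodium→crude: 0.7365 × 1.798 × 0.672 = 0.88988
rhodium→gold→tin→rhodium: 0.4429 × 1.076 × 1.798 = 0.85686
Maximum is crude→rhodium→tin→crude at 0.9188; no arbitrage — every cycle loses value.

0.9188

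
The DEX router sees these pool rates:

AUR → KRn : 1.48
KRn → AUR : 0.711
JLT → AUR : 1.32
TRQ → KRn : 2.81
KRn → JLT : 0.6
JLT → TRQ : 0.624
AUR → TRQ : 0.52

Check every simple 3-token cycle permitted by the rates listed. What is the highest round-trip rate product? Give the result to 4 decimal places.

1.1722

KRn→JLT→AUR→KRn: 0.6 × 1.32 × 1.48 = 1.17216
KRn→JLT→TRQ→KRn: 0.6 × 0.624 × 2.81 = 1.05206
KRn→AUR→TRQ→KRn: 0.711 × 0.52 × 2.81 = 1.03891
Maximum is KRn→JLT→AUR→KRn at 1.1722; arbitrage exists.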